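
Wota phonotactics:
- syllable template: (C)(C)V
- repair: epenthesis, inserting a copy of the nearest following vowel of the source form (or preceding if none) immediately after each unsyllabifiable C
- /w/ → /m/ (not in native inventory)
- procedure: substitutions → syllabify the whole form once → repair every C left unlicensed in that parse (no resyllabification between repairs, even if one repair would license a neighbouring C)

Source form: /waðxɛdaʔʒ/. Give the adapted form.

maðxɛdaʔaʒa

Substitution: /w/ → /m/, giving /maðxɛdaʔʒ/.
Syllabifying with onset maximization leaves /ʔ/, /ʒ/ stranded (no codas are permitted; onsets may contain at most 2 consonants).
Inserting the epenthetic vowel yields /ʔ/ → /ʔa/, /ʒ/ → /ʒa/.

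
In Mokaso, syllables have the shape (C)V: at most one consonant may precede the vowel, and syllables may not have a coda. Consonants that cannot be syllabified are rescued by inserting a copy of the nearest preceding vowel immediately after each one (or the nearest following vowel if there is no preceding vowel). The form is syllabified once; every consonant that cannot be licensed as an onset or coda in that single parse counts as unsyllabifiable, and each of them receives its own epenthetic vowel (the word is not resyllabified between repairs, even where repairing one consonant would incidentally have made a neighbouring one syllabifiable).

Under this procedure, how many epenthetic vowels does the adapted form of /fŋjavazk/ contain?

4

The unsyllabifiable consonants are /f/, /ŋ/, /z/, /k/; each receives one epenthetic vowel.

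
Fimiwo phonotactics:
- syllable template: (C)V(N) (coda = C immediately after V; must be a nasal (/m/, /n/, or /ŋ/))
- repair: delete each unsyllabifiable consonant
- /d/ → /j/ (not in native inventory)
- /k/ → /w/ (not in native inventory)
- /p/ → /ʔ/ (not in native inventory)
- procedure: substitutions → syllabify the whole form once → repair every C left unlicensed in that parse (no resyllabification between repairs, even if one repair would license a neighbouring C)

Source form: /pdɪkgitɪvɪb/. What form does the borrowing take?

jɪgitɪvɪ

Substitution: /p/ → /ʔ/, /d/ → /j/, /k/ → /w/, giving /ʔjɪwgitɪvɪb/.
Syllabifying with onset maximization leaves /ʔ/, /w/, /b/ stranded (only a nasal (/m/, /n/, or /ŋ/) is licensed in coda position; onsets are limited to one consonant).
Deletion applies to /ʔ/, /w/, /b/.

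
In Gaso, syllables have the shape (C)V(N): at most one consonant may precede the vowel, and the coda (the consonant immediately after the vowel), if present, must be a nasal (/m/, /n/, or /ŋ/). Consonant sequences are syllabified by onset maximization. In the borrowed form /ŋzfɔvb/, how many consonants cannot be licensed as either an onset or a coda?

The consonants /ŋ/, /z/, /v/, /b/ cannot be parsed into a legal (C)V(N) syllable (only a nasal (/m/, /n/, or /ŋ/) is licensed in coda position; onsets are limited to one consonant).

4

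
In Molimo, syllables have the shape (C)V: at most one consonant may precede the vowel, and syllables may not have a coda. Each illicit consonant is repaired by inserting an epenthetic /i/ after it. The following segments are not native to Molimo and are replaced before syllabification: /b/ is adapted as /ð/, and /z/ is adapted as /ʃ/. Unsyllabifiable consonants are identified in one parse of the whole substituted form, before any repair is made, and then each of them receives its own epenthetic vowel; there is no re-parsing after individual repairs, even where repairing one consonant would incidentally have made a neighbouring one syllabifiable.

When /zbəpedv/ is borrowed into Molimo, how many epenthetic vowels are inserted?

3

After substitution the input is /ʃðəpedv/.
The unsyllabifiable consonants are /ʃ/, /d/, /v/; each receives one epenthetic vowel.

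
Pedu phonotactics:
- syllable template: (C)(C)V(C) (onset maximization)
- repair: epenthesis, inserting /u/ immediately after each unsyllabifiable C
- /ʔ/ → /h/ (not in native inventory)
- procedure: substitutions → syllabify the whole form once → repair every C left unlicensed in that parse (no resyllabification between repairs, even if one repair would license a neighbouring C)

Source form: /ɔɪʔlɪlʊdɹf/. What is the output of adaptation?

ɔɪhlɪlʊdɹufu

Substitution: /ʔ/ → /h/, giving /ɔɪhlɪlʊdɹf/.
Under (C)(C)V(C), the unsyllabifiable consonants are /ɹ/, /f/ (at most one coda consonant is licensed; onsets may contain at most 2 consonants).
Inserting the epenthetic vowel yields /ɹ/ → /ɹu/, /f/ → /fu/.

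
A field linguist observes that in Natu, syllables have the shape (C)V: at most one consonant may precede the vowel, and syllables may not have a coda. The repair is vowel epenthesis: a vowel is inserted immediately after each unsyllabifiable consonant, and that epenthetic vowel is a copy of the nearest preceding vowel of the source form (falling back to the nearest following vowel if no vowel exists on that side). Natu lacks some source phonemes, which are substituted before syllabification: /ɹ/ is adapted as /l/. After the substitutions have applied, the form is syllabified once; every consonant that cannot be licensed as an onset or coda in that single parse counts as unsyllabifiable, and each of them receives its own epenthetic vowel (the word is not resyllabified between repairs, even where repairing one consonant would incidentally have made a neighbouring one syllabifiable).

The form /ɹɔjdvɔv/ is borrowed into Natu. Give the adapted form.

lɔjɔdɔvɔvɔ

Substitution: /ɹ/ → /l/, giving /lɔjdvɔv/.
Syllabifying with onset maximization leaves /j/, /d/, /v/ stranded (no codas are permitted; onsets are limited to one consonant).
Each unlicensed consonant becomes the onset of a new syllable: /j/ → /jɔ/, /d/ → /dɔ/, /v/ → /vɔ/.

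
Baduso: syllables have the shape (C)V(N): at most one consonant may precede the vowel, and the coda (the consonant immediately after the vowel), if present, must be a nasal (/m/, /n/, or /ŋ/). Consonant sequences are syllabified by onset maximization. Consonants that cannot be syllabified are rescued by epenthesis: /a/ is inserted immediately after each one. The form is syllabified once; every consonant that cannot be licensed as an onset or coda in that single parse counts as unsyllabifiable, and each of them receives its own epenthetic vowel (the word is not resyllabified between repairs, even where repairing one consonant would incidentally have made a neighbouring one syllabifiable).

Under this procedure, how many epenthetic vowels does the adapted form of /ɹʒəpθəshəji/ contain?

3

The unsyllabifiable consonants are /ɹ/, /p/, /s/; each receives one epenthetic vowel.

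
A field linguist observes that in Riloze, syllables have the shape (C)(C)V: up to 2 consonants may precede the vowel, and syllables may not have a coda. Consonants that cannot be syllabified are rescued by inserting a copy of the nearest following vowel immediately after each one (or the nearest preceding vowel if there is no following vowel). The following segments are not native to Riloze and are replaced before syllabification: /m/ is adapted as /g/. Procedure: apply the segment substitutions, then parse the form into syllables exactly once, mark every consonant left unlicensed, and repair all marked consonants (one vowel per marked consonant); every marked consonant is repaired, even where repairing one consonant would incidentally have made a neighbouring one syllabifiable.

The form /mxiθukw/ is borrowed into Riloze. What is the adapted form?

gxiθukuwu

Substitution: /m/ → /g/, giving /gxiθukw/.
The consonants /k/, /w/ cannot be parsed into a legal (C)(C)V syllable (no codas are permitted; onsets may contain at most 2 consonants).
Epenthesis after each stranded consonant: /k/ → /ku/, /w/ → /wu/.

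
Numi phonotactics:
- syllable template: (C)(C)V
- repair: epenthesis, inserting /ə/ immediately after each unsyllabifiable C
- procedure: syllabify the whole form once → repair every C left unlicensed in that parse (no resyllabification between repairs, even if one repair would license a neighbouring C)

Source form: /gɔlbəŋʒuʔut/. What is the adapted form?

Under (C)(C)V, the unsyllabifiable consonants are /t/ (no codas are permitted; onsets may contain at most 2 consonants).
Epenthesis after each stranded consonant: /t/ → /tə/.

gɔlbəŋʒuʔutə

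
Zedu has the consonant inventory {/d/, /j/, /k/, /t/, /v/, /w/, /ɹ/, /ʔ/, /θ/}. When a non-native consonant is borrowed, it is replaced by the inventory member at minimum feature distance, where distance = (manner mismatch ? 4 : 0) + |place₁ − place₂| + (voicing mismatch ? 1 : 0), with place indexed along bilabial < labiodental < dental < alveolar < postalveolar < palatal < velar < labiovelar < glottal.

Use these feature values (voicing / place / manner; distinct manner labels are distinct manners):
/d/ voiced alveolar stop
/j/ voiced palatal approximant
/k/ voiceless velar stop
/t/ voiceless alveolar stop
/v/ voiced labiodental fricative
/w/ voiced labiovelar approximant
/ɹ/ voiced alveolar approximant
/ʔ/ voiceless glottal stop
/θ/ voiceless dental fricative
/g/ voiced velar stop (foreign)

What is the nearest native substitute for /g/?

k

/k/ is closest: same manner (stop), place distance 0 (velar→velar), voicing differs (+1); total 1. Next closest is /d/ at distance 3.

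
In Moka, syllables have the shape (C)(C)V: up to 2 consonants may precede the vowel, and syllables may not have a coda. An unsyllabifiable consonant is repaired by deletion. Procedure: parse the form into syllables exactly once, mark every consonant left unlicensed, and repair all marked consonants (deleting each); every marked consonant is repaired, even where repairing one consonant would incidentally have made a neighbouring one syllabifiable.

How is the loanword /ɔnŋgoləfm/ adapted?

ɔŋgolə

Under (C)(C)V, the unsyllabifiable consonants are /n/, /f/, /m/ (no codas are permitted; onsets may contain at most 2 consonants).
Each unlicensed consonant is deleted: /n/, /f/, /m/.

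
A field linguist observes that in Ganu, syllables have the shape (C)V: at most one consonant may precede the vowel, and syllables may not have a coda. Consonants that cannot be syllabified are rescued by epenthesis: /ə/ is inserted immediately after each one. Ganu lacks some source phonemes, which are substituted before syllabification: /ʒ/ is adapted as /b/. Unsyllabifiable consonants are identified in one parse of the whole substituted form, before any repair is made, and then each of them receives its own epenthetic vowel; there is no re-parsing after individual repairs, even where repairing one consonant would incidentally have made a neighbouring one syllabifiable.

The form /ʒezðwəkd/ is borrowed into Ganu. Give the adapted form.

bezəðəwəkədə

Substitution: /ʒ/ → /b/, giving /bezðwəkd/.
Under (C)V, the unsyllabifiable consonants are /z/, /ð/, /k/, /d/ (no codas are permitted; onsets are limited to one consonant).
Epenthesis after each stranded consonant: /z/ → /zə/, /ð/ → /ðə/, /k/ → /kə/, /d/ → /də/.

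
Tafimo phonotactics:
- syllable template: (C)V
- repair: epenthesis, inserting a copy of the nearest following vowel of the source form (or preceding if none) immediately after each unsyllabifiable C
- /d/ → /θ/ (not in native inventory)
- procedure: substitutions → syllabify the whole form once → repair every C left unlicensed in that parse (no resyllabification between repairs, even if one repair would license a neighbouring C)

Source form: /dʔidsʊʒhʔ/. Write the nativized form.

θiʔiθʊsʊʒʊhʊʔʊ

Substitution: /d/ → /θ/, giving /θʔiθsʊʒhʔ/.
Under (C)V, the unsyllabifiable consonants are /θ/, /θ/, /ʒ/, /h/, /ʔ/ (no codas are permitted; onsets are limited to one consonant).
Each unlicensed consonant becomes the onset of a new syllable: /θ/ → /θi/, /θ/ → /θʊ/, /ʒ/ → /ʒʊ/, /h/ → /hʊ/, /ʔ/ → /ʔʊ/.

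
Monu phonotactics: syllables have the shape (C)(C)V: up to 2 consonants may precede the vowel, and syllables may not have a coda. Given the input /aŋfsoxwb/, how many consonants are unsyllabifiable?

Syllabifying with onset maximization leaves /ŋ/, /x/, /w/, /b/ stranded (no codas are permitted; onsets may contain at most 2 consonants).

4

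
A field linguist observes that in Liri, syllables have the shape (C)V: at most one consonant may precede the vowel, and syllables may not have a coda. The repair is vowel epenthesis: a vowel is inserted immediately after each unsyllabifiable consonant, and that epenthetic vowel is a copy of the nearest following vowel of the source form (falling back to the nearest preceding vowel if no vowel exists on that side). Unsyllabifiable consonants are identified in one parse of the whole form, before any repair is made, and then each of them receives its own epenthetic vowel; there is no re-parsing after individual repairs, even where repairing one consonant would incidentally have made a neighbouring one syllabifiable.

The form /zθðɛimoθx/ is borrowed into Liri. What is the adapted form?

zɛθɛðɛimoθoxo

Syllabifying with onset maximization leaves /z/, /θ/, /θ/, /x/ stranded (no codas are permitted; onsets are limited to one consonant).
Each unlicensed consonant becomes the onset of a new syllable: /z/ → /zɛ/, /θ/ → /θɛ/, /θ/ → /θo/, /x/ → /xo/.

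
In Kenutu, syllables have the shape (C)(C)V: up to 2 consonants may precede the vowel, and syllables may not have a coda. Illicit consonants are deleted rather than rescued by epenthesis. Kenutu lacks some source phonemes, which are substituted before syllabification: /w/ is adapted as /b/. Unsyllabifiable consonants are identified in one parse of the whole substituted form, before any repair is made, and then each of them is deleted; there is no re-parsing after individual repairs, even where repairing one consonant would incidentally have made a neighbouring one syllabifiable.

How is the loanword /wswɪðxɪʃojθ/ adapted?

Substitution: /w/ → /b/, giving /bsbɪðxɪʃojθ/.
The consonants /b/, /j/, /θ/ cannot be parsed into a legal (C)(C)V syllable (no codas are permitted; onsets may contain at most 2 consonants).
Each unlicensed consonant is deleted: /b/, /j/, /θ/.

sbɪðxɪʃo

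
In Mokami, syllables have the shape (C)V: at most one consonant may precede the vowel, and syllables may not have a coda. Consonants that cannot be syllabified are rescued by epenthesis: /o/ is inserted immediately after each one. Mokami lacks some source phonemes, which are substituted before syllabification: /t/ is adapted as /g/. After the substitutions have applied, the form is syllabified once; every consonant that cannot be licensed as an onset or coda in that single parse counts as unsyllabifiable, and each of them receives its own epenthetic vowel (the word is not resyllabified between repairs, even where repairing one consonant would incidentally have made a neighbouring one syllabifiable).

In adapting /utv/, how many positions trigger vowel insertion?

2

After substitution the input is /ugv/.
The unsyllabifiable consonants are /g/, /v/; each receives one epenthetic vowel.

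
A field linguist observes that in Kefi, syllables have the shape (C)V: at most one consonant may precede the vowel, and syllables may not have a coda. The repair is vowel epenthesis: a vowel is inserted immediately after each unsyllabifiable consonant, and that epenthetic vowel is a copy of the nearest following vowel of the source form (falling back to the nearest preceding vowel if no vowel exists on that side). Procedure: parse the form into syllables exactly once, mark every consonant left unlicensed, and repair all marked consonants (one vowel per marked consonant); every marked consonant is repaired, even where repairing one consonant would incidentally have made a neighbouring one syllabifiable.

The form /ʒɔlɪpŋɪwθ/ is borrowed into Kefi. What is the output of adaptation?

ʒɔlɪpɪŋɪwɪθɪ

Syllabifying with onset maximization leaves /p/, /w/, /θ/ stranded (no codas are permitted; onsets are limited to one consonant).
Each unlicensed consonant becomes the onset of a new syllable: /p/ → /pɪ/, /w/ → /wɪ/, /θ/ → /θɪ/.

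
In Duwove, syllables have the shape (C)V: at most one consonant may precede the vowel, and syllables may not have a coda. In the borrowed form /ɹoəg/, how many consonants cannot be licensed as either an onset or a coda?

Under (C)V, the unsyllabifiable consonants are /g/ (no codas are permitted; onsets are limited to one consonant).

1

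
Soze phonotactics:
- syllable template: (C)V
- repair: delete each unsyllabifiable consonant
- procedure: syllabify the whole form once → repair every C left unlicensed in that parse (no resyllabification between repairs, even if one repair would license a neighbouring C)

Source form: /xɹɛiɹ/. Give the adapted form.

Syllabifying with onset maximization leaves /x/, /ɹ/ stranded (no codas are permitted; onsets are limited to one consonant).
Deletion applies to /x/, /ɹ/.

ɹɛi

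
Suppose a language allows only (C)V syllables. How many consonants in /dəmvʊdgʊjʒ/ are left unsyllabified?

Under (C)V, the unsyllabifiable consonants are /m/, /d/, /j/, /ʒ/ (no codas are permitted; onsets are limited to one consonant).

4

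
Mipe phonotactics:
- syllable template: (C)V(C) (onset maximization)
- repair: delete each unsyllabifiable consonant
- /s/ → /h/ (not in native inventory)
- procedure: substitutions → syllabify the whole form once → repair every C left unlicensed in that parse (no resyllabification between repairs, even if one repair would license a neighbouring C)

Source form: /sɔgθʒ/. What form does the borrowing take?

hɔg

Substitution: /s/ → /h/, giving /hɔgθʒ/.
The consonants /θ/, /ʒ/ cannot be parsed into a legal (C)V(C) syllable (at most one coda consonant is licensed; onsets are limited to one consonant).
Deletion applies to /θ/, /ʒ/.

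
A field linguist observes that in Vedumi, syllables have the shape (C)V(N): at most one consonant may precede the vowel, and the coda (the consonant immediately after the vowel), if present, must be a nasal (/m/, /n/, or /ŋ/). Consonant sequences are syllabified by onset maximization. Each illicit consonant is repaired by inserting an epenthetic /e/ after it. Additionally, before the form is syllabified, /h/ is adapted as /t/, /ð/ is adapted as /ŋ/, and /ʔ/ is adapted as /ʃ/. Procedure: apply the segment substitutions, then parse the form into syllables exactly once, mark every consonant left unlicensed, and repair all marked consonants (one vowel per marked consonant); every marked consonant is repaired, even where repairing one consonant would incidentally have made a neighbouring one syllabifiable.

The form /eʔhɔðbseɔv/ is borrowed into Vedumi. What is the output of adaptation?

Substitution: /ʔ/ → /ʃ/, /h/ → /t/, /ð/ → /ŋ/, giving /eʃtɔŋbseɔv/.
The consonants /ʃ/, /b/, /v/ cannot be parsed into a legal (C)V(N) syllable (only a nasal (/m/, /n/, or /ŋ/) is licensed in coda position; onsets are limited to one consonant).
Each unlicensed consonant becomes the onset of a new syllable: /ʃ/ → /ʃe/, /b/ → /be/, /v/ → /ve/.

eʃetɔŋbeseɔve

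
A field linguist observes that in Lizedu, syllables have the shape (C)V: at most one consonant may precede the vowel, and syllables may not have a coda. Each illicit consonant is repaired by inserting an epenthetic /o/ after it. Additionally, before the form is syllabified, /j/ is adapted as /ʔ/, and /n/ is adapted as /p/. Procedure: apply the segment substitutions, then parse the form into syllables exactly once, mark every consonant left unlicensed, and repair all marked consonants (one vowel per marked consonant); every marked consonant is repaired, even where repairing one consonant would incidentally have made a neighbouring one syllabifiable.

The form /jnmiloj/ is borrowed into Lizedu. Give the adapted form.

ʔopomiloʔo

Substitution: /j/ → /ʔ/, /n/ → /p/, giving /ʔpmiloʔ/.
Syllabifying with onset maximization leaves /ʔ/, /p/, /ʔ/ stranded (no codas are permitted; onsets are limited to one consonant).
Epenthesis after each stranded consonant: /ʔ/ → /ʔo/, /p/ → /po/, /ʔ/ → /ʔo/.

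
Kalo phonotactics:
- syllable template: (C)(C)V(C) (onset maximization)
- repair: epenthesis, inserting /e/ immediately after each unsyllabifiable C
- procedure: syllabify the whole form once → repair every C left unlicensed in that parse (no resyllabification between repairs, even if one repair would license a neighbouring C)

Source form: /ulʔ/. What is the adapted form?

Under (C)(C)V(C), the unsyllabifiable consonants are /ʔ/ (at most one coda consonant is licensed; onsets may contain at most 2 consonants).
Each unlicensed consonant becomes the onset of a new syllable: /ʔ/ → /ʔe/.

ulʔe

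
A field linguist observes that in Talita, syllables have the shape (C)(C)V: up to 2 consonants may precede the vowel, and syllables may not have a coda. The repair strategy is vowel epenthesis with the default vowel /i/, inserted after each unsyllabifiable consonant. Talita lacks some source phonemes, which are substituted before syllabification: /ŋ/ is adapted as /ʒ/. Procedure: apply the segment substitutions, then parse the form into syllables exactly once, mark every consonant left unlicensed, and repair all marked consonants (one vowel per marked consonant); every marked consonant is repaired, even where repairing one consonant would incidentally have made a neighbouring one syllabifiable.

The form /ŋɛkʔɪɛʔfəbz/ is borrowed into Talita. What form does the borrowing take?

Substitution: /ŋ/ → /ʒ/, giving /ʒɛkʔɪɛʔfəbz/.
Syllabifying with onset maximization leaves /b/, /z/ stranded (no codas are permitted; onsets may contain at most 2 consonants).
Epenthesis after each stranded consonant: /b/ → /bi/, /z/ → /zi/.

ʒɛkʔɪɛʔfəbizi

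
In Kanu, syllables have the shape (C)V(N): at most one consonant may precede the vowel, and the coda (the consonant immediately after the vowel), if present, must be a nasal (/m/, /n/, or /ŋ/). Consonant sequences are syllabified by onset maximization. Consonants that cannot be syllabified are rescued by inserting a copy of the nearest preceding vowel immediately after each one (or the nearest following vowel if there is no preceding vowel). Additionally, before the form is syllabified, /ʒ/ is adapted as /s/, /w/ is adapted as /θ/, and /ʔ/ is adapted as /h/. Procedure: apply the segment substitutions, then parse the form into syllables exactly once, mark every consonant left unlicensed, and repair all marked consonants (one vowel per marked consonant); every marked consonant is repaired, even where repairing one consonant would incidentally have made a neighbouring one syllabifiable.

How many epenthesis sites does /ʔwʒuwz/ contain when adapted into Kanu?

After substitution the input is /hθsuθz/.
The unsyllabifiable consonants are /h/, /θ/, /θ/, /z/; each receives one epenthetic vowel.

4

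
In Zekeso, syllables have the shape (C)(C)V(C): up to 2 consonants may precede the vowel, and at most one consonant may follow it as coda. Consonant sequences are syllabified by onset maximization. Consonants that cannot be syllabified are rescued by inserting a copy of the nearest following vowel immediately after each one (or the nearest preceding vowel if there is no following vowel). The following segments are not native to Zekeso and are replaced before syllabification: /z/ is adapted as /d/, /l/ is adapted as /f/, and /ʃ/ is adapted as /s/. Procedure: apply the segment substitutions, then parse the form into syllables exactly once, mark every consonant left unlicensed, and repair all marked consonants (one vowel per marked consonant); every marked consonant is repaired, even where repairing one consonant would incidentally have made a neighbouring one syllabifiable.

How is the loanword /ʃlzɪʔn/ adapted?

Substitution: /ʃ/ → /s/, /l/ → /f/, /z/ → /d/, giving /sfdɪʔn/.
Syllabifying with onset maximization leaves /s/, /n/ stranded (at most one coda consonant is licensed; onsets may contain at most 2 consonants).
Epenthesis after each stranded consonant: /s/ → /sɪ/, /n/ → /nɪ/.

sɪfdɪʔnɪ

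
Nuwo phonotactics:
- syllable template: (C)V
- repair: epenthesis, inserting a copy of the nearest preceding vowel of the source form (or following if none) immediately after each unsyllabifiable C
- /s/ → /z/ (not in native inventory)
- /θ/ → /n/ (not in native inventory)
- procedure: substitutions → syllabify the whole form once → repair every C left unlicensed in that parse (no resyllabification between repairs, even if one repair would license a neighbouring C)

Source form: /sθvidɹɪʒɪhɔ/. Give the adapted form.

Substitution: /s/ → /z/, /θ/ → /n/, giving /znvidɹɪʒɪhɔ/.
Under (C)V, the unsyllabifiable consonants are /z/, /n/, /d/ (no codas are permitted; onsets are limited to one consonant).
Each unlicensed consonant becomes the onset of a new syllable: /z/ → /zi/, /n/ → /ni/, /d/ → /di/.

zinividiɹɪʒɪhɔ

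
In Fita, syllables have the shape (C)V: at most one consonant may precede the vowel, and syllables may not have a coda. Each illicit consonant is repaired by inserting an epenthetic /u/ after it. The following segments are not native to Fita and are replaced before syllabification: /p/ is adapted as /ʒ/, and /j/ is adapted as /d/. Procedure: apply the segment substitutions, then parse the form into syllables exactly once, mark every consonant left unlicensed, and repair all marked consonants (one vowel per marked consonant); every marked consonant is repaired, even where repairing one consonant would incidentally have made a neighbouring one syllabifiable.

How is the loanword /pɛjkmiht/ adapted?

ʒɛdukumihutu

Substitution: /p/ → /ʒ/, /j/ → /d/, giving /ʒɛdkmiht/.
Under (C)V, the unsyllabifiable consonants are /d/, /k/, /h/, /t/ (no codas are permitted; onsets are limited to one consonant).
Inserting the epenthetic vowel yields /d/ → /du/, /k/ → /ku/, /h/ → /hu/, /t/ → /tu/.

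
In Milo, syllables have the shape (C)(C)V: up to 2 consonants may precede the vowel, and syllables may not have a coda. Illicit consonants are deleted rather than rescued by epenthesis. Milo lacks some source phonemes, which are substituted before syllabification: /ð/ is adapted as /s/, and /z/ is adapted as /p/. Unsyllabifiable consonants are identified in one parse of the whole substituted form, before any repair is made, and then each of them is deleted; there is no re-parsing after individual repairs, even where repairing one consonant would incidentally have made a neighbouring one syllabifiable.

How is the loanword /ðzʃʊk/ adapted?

pʃʊ

Substitution: /ð/ → /s/, /z/ → /p/, giving /spʃʊk/.
Under (C)(C)V, the unsyllabifiable consonants are /s/, /k/ (no codas are permitted; onsets may contain at most 2 consonants).
Deleting the stranded consonants removes /s/, /k/.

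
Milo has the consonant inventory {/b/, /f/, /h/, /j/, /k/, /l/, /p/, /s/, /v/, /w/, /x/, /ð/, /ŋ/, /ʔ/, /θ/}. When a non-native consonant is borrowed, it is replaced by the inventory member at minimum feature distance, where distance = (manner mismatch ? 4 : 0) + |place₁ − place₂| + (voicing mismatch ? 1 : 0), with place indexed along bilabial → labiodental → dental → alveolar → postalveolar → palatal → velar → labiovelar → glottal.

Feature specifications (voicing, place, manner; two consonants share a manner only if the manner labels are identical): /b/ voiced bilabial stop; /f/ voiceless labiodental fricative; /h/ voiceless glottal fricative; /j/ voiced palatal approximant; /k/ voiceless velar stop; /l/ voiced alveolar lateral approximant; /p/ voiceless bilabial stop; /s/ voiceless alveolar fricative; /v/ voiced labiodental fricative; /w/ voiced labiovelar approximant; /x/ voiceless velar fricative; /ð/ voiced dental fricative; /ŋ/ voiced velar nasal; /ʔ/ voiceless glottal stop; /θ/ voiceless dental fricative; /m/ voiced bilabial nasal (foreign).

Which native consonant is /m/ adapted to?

/b/ is closest: manner differs (nasal→stop, +4), place distance 0 (bilabial→bilabial), same voicing; total 4. Next closest is /p/ at distance 5.

b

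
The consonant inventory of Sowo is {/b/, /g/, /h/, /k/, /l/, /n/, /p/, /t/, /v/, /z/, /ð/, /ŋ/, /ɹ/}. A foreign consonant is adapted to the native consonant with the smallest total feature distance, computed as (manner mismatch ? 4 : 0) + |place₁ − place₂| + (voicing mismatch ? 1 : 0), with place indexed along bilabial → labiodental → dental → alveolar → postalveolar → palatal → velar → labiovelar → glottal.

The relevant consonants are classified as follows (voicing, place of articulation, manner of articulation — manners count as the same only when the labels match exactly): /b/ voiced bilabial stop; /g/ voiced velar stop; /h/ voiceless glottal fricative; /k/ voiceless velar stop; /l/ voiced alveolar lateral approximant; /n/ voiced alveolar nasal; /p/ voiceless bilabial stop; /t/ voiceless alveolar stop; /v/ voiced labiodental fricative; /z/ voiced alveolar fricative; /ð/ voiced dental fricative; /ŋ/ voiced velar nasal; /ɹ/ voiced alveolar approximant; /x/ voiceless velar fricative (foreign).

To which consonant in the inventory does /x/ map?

/h/ is closest: same manner (fricative), place distance 2 (velar→glottal), same voicing; total 2. Next closest is /k/ at distance 4.

h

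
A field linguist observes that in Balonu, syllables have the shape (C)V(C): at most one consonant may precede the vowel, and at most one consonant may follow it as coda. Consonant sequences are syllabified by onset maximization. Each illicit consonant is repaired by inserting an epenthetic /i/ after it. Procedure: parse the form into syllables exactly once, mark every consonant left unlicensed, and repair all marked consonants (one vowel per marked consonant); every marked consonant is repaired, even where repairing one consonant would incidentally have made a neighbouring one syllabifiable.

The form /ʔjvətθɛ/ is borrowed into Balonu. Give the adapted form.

ʔijivətθɛ

Syllabifying with onset maximization leaves /ʔ/, /j/ stranded (at most one coda consonant is licensed; onsets are limited to one consonant).
Epenthesis after each stranded consonant: /ʔ/ → /ʔi/, /j/ → /ji/.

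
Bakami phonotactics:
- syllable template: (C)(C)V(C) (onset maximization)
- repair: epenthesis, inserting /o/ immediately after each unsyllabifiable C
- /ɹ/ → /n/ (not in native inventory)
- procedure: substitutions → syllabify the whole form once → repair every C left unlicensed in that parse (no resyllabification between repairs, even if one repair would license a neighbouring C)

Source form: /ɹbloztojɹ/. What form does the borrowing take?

Substitution: /ɹ/ → /n/, giving /nbloztojn/.
Under (C)(C)V(C), the unsyllabifiable consonants are /n/, /n/ (at most one coda consonant is licensed; onsets may contain at most 2 consonants).
Inserting the epenthetic vowel yields /n/ → /no/, /n/ → /no/.

nobloztojno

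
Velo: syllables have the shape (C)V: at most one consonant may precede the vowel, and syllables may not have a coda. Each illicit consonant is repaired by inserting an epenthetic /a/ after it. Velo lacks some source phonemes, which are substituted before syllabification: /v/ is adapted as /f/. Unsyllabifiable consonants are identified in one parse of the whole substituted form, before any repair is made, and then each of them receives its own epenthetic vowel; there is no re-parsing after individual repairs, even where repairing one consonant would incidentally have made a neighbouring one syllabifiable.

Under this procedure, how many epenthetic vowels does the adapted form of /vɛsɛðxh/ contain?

3

After substitution the input is /fɛsɛðxh/.
The unsyllabifiable consonants are /ð/, /x/, /h/; each receives one epenthetic vowel.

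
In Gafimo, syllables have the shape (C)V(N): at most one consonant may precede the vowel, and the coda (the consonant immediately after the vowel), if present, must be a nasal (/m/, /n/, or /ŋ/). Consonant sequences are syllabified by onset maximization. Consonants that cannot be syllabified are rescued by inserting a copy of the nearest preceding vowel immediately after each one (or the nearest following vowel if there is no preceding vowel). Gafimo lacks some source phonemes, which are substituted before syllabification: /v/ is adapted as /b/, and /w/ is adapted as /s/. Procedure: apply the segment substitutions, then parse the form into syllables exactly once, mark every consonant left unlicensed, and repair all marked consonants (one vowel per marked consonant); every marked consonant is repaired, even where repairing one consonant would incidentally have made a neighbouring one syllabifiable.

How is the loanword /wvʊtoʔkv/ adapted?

sʊbʊtoʔokobo

Substitution: /w/ → /s/, /v/ → /b/, giving /sbʊtoʔkb/.
Under (C)V(N), the unsyllabifiable consonants are /s/, /ʔ/, /k/, /b/ (only a nasal (/m/, /n/, or /ŋ/) is licensed in coda position; onsets are limited to one consonant).
Inserting the epenthetic vowel yields /s/ → /sʊ/, /ʔ/ → /ʔo/, /k/ → /ko/, /b/ → /bo/.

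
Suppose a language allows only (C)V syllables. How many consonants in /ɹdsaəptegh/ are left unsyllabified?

5

Syllabifying with onset maximization leaves /ɹ/, /d/, /p/, /g/, /h/ stranded (no codas are permitted; onsets are limited to one consonant).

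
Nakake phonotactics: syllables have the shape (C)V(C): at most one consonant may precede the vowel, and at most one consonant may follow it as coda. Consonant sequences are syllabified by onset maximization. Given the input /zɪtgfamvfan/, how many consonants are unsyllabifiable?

2

The consonants /g/, /v/ cannot be parsed into a legal (C)V(C) syllable (at most one coda consonant is licensed; onsets are limited to one consonant).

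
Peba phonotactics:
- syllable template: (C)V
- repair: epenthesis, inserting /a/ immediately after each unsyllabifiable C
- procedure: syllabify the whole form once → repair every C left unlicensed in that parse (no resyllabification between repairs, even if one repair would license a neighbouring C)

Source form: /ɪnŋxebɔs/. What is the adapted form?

ɪnaŋaxebɔsa

The consonants /n/, /ŋ/, /s/ cannot be parsed into a legal (C)V syllable (no codas are permitted; onsets are limited to one consonant).
Each unlicensed consonant becomes the onset of a new syllable: /n/ → /na/, /ŋ/ → /ŋa/, /s/ → /sa/.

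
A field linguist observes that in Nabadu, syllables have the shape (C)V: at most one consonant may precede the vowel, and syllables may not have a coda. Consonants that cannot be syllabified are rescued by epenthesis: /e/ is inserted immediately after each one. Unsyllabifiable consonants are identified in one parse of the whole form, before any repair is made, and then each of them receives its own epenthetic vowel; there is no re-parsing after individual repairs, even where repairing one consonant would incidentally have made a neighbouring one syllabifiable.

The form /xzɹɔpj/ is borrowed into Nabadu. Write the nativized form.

Under (C)V, the unsyllabifiable consonants are /x/, /z/, /p/, /j/ (no codas are permitted; onsets are limited to one consonant).
Epenthesis after each stranded consonant: /x/ → /xe/, /z/ → /ze/, /p/ → /pe/, /j/ → /je/.

xezeɹɔpeje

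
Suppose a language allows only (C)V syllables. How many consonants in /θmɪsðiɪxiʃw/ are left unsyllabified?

Under (C)V, the unsyllabifiable consonants are /θ/, /s/, /ʃ/, /w/ (no codas are permitted; onsets are limited to one consonant).

4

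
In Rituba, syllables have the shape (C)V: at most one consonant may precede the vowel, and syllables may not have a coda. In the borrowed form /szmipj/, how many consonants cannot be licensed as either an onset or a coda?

4

Under (C)V, the unsyllabifiable consonants are /s/, /z/, /p/, /j/ (no codas are permitted; onsets are limited to one consonant).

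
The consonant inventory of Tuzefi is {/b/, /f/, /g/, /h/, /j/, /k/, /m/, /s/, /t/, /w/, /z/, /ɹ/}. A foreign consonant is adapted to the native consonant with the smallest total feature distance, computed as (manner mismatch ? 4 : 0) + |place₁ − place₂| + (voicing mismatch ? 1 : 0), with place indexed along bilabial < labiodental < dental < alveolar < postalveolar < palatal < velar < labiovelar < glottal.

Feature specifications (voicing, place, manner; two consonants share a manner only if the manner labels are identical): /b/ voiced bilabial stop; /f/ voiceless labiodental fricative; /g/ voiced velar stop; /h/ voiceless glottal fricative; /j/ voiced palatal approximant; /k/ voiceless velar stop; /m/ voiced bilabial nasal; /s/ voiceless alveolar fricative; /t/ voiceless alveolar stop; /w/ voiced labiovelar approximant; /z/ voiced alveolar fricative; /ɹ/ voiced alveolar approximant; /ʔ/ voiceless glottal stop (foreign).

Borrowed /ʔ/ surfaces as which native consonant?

k

/k/ is closest: same manner (stop), place distance 2 (glottal→velar), same voicing; total 2. Next closest is /g/ at distance 3.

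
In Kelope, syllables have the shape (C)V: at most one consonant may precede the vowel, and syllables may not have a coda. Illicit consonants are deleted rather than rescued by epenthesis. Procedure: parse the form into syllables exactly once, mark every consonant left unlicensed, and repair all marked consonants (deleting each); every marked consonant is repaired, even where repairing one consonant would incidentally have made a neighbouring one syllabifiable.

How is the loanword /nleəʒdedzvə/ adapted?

leədevə

Syllabifying with onset maximization leaves /n/, /ʒ/, /d/, /z/ stranded (no codas are permitted; onsets are limited to one consonant).
Deleting the stranded consonants removes /n/, /ʒ/, /d/, /z/.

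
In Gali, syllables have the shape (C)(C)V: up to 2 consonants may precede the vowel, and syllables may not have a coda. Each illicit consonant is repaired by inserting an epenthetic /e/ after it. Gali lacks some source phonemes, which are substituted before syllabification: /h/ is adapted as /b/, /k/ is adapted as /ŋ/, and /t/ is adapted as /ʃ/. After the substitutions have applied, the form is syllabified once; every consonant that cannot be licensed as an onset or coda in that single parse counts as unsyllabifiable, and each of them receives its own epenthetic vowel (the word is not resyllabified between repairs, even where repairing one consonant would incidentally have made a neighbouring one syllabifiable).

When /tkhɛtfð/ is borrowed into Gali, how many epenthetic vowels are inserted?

After substitution the input is /ʃŋbɛʃfð/.
The unsyllabifiable consonants are /ʃ/, /ʃ/, /f/, /ð/; each receives one epenthetic vowel.

4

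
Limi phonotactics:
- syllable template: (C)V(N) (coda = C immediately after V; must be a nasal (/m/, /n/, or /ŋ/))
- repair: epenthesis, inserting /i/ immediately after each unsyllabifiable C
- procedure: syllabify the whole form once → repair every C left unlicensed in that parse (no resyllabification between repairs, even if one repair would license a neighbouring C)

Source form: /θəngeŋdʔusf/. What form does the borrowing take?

The consonants /d/, /s/, /f/ cannot be parsed into a legal (C)V(N) syllable (only a nasal (/m/, /n/, or /ŋ/) is licensed in coda position; onsets are limited to one consonant).
Epenthesis after each stranded consonant: /d/ → /di/, /s/ → /si/, /f/ → /fi/.

θəngeŋdiʔusifi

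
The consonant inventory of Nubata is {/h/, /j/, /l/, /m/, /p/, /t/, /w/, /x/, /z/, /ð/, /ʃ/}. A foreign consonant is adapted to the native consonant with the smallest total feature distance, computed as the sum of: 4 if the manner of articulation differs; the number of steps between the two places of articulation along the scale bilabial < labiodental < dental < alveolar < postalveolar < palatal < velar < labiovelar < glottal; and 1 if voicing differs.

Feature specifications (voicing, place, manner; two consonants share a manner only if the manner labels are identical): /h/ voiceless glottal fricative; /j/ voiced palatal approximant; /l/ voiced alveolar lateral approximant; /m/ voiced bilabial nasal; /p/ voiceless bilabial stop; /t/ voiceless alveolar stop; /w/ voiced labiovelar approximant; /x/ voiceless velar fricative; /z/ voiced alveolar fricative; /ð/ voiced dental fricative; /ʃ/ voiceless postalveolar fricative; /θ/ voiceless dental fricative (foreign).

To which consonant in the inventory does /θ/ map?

/ð/ is closest: same manner (fricative), place distance 0 (dental→dental), voicing differs (+1); total 1. Next closest is /z/ at distance 2.

ð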